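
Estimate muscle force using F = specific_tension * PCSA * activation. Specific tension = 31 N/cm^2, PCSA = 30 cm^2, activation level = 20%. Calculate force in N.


F = sigma * PCSA * activation
F = 31 * 30 * 0.2
F = 186 N


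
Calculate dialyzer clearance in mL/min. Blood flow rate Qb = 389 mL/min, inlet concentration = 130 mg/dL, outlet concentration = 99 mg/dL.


K = Qb * (Cb_in - Cb_out) / Cb_in
K = 389 * (130 - 99) / 130
K = 92.76 mL/min


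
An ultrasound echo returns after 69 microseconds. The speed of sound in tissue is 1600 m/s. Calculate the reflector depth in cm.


depth = c * t / 2
t = 69 us = 6.9000e-05 s
depth = 1600 * 6.9000e-05 / 2
depth = 0.0552 m = 5.52 cm


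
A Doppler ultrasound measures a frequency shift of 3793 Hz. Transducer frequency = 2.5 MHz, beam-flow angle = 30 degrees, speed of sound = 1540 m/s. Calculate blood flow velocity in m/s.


v = fd * c / (2 * f0 * cos(theta))
v = 3793 * 1540 / (2 * 2.5000e+06 * cos(30))
v = 1.349 m/s


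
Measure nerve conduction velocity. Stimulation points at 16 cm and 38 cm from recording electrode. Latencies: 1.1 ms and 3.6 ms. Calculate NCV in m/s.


Distance = (38 - 16) / 100 = 0.22 m
dt = (3.6 - 1.1) / 1000 = 0.0025 s
NCV = dist / dt = 88 m/s


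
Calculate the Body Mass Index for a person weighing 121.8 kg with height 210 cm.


BMI = weight / height^2
height = 210 cm = 2.1 m
BMI = 121.8 / 2.1^2
BMI = 27.62 kg/m^2


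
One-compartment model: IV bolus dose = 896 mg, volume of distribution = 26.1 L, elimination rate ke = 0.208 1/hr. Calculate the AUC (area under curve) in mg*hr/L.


C0 = Dose/Vd = 896/26.1 = 34.3295 mg/L
AUC = C0/ke = 34.3295/0.208
AUC = 165 mg*hr/L


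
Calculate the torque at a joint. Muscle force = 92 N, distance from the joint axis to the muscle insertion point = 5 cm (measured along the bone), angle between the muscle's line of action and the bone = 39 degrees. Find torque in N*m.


Torque = F * d * sin(theta)   (moment arm = d*sin(theta))
d = 5 cm = 0.05 m
Torque = 92 * 0.05 * sin(39)
Torque = 2.895 N*m


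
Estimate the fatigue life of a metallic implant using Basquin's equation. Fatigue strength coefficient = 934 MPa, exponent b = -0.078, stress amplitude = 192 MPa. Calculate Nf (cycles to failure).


sigma_a = sigma_f' * (2Nf)^b
2Nf = (sigma_a/sigma_f')^(1/b)
2Nf = (192/934)^(1/-0.078)
2Nf = 6.4309855e+08
Nf = 3.2155e+08


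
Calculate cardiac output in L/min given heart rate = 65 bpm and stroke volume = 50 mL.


CO = HR * SV
CO = 65 * 50 / 1000
CO = 3.25 L/min


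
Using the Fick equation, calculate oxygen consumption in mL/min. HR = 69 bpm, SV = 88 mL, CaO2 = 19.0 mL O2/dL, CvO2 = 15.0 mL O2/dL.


CO = HR*SV = 69*88/1000 = 6.072 L/min
a-v O2 diff = 19.0 - 15.0 = 4 mL/dL
VO2 = CO * (CaO2-CvO2) * 10 dL/L
VO2 = 6.072 * 4 * 10
VO2 = 242.9 mL/min


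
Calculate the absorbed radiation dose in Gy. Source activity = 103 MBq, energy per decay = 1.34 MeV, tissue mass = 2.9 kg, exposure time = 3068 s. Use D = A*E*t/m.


A = 103 MBq = 1.0300e+08 Bq
E = 1.34 MeV = 2.14668e-13 J
D = A*E*t/m = 1.0300e+08*2.14668e-13*3068/2.9
D = 0.02339 Gy


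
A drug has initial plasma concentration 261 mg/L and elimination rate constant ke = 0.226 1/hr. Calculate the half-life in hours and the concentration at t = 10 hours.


t_half = ln(2) / ke = 0.693147 / 0.226 = 3.067 hr
C(t) = C0 * exp(-ke*t) = 261 * exp(-0.226*10)
C(10) = 27.24 mg/L


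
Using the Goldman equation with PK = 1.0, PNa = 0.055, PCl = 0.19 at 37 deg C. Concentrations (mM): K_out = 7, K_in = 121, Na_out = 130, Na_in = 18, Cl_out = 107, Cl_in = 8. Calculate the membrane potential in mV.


Vm = (RT/F)*ln((PK*Ko + PNa*Nao + PCl*Cli)/(PK*Ki + PNa*Nai + PCl*Clo))
Numer = 15.67, Denom = 142.32
Vm = -58.96 mV


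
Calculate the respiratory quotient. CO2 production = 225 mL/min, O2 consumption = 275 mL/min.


RQ = VCO2 / VO2
RQ = 225 / 275
RQ = 0.8182


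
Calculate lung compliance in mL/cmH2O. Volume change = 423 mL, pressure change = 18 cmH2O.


C = dV / dP
C = 423 / 18
C = 23.5 mL/cmH2O


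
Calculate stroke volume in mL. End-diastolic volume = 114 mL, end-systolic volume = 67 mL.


SV = EDV - ESV
SV = 114 - 67
SV = 47 mL


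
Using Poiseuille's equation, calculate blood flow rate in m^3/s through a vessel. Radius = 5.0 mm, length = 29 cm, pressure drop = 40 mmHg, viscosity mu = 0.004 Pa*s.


Q = pi*r^4*dP / (8*mu*L)
r = 0.005 m, L = 0.29 m
dP = 40 mmHg = 5332.88 Pa
Q = 0.001128 m^3/s


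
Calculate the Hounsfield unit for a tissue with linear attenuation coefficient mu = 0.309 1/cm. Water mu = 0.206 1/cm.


HU = ((mu_tissue - mu_water) / mu_water) * 1000
HU = ((0.309 - 0.206) / 0.206) * 1000
HU = 500


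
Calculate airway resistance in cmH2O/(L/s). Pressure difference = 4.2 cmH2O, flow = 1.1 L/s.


R = dP / flow
R = 4.2 / 1.1
R = 3.818 cmH2O/(L/s)


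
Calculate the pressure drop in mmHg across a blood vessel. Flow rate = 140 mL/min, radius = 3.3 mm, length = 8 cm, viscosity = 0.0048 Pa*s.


dP = 8*mu*L*Q / (pi*r^4)
Q = 140 mL/min = 2.33333e-06 m^3/s
dP = 19.2394 Pa = 19.2394 / 133.322 mmHg = 0.1443 mmHg


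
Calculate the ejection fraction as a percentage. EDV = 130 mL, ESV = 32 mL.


SV = EDV - ESV = 130 - 32 = 98 mL
EF = SV/EDV * 100 = 98/130 * 100
EF = 75.38%


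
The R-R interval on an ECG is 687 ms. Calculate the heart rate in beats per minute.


HR = 60 / RR_interval(s)
RR = 687 ms = 0.687 s
HR = 60 / 0.687 = 87.34 bpm


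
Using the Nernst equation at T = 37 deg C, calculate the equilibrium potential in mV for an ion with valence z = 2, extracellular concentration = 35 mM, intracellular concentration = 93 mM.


E = (RT/(zF)) * ln(C_out/C_in)
T = 37 + 273.15 = 310.15 K
E = (8.314 * 310.15 / (2 * 96485)) * ln(35/93)
E = -13.06 mV


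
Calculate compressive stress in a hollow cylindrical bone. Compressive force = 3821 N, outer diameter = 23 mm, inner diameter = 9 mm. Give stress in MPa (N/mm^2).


A = pi*(r_o^2 - r_i^2)
r_o = 11.5 mm, r_i = 4.5 mm
A = 351.858 mm^2
sigma = F/A = 3821 / 351.858
sigma = 10.86 MPa


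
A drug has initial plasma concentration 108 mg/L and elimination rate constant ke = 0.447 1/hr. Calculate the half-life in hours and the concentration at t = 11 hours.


t_half = ln(2) / ke = 0.693147 / 0.447 = 1.551 hr
C(t) = C0 * exp(-ke*t) = 108 * exp(-0.447*11)
C(11) = 0.7907 mg/L


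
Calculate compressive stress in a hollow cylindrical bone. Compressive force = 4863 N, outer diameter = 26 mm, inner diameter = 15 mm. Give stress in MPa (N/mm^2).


A = pi*(r_o^2 - r_i^2)
r_o = 13 mm, r_i = 7.5 mm
A = 354.215 mm^2
sigma = F/A = 4863 / 354.215
sigma = 13.73 MPa


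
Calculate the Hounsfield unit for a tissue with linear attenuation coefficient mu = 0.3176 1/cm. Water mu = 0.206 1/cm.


HU = ((mu_tissue - mu_water) / mu_water) * 1000
HU = ((0.3176 - 0.206) / 0.206) * 1000
HU = 541.7


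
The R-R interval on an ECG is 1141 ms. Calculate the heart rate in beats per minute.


HR = 60 / RR_interval(s)
RR = 1141 ms = 1.141 s
HR = 60 / 1.141 = 52.59 bpm


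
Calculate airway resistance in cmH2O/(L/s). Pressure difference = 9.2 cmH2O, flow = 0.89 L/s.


R = dP / flow
R = 9.2 / 0.89
R = 10.34 cmH2O/(L/s)


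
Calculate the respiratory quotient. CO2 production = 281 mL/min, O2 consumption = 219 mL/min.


RQ = VCO2 / VO2
RQ = 281 / 219
RQ = 1.283


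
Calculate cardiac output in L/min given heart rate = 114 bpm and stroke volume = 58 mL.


CO = HR * SV
CO = 114 * 58 / 1000
CO = 6.612 L/min


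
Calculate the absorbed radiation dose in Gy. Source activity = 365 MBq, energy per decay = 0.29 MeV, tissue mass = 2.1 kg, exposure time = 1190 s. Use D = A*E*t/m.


A = 365 MBq = 3.6500e+08 Bq
E = 0.29 MeV = 4.6458e-14 J
D = A*E*t/m = 3.6500e+08*4.6458e-14*1190/2.1
D = 0.009609 Gy


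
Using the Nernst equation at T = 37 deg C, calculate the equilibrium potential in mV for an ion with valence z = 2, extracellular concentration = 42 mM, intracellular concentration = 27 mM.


E = (RT/(zF)) * ln(C_out/C_in)
T = 37 + 273.15 = 310.15 K
E = (8.314 * 310.15 / (2 * 96485)) * ln(42/27)
E = 5.904 mV


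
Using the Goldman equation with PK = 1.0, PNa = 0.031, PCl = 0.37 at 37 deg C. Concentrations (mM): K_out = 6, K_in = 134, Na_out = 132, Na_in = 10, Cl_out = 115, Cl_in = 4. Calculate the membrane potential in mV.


Vm = (RT/F)*ln((PK*Ko + PNa*Nao + PCl*Cli)/(PK*Ki + PNa*Nai + PCl*Clo))
Numer = 11.572, Denom = 176.86
Vm = -72.87 mV


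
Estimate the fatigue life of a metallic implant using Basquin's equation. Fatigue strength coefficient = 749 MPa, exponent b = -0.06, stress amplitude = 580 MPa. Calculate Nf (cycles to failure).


sigma_a = sigma_f' * (2Nf)^b
2Nf = (sigma_a/sigma_f')^(1/b)
2Nf = (580/749)^(1/-0.06)
2Nf = 70.940961
Nf = 35.47


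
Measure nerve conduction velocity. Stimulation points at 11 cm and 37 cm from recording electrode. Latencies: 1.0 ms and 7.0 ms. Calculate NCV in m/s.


Distance = (37 - 11) / 100 = 0.26 m
dt = (7.0 - 1.0) / 1000 = 0.006 s
NCV = dist / dt = 43.33 m/s


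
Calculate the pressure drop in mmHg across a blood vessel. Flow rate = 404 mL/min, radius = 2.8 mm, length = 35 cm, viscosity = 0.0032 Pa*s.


dP = 8*mu*L*Q / (pi*r^4)
Q = 404 mL/min = 6.73333e-06 m^3/s
dP = 312.432 Pa = 312.432 / 133.322 mmHg = 2.343 mmHg


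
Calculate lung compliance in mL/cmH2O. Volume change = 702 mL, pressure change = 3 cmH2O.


C = dV / dP
C = 702 / 3
C = 234 mL/cmH2O


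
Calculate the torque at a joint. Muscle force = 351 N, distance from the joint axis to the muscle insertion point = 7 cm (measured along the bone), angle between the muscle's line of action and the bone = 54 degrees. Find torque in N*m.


Torque = F * d * sin(theta)   (moment arm = d*sin(theta))
d = 7 cm = 0.07 m
Torque = 351 * 0.07 * sin(54)
Torque = 19.88 N*m


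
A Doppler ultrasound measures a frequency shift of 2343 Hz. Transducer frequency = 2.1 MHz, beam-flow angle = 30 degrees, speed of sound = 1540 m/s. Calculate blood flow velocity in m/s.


v = fd * c / (2 * f0 * cos(theta))
v = 2343 * 1540 / (2 * 2.1000e+06 * cos(30))
v = 0.992 m/s


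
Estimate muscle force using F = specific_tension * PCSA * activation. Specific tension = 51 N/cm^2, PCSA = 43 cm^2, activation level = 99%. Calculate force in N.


F = sigma * PCSA * activation
F = 51 * 43 * 0.99
F = 2171 N


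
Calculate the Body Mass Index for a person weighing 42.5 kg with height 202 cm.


BMI = weight / height^2
height = 202 cm = 2.02 m
BMI = 42.5 / 2.02^2
BMI = 10.42 kg/m^2


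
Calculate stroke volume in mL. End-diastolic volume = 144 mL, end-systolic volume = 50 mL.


SV = EDV - ESV
SV = 144 - 50
SV = 94 mL


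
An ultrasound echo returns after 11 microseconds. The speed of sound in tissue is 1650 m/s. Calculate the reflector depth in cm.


depth = c * t / 2
t = 11 us = 1.1000e-05 s
depth = 1650 * 1.1000e-05 / 2
depth = 0.009075 m = 0.9075 cm


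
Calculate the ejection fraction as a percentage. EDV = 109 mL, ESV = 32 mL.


SV = EDV - ESV = 109 - 32 = 77 mL
EF = SV/EDV * 100 = 77/109 * 100
EF = 70.64%


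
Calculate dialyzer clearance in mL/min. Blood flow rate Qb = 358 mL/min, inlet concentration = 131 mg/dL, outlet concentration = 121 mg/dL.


K = Qb * (Cb_in - Cb_out) / Cb_in
K = 358 * (131 - 121) / 131
K = 27.33 mL/min


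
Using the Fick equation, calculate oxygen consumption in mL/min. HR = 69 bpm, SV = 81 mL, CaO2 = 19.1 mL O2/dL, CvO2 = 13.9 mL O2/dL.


CO = HR*SV = 69*81/1000 = 5.589 L/min
a-v O2 diff = 19.1 - 13.9 = 5.2 mL/dL
VO2 = CO * (CaO2-CvO2) * 10 dL/L
VO2 = 5.589 * 5.2 * 10
VO2 = 290.6 mL/min


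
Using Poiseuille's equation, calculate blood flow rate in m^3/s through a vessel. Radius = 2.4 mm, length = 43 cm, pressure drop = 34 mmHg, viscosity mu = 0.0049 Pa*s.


Q = pi*r^4*dP / (8*mu*L)
r = 0.0024 m, L = 0.43 m
dP = 34 mmHg = 4532.948 Pa
Q = 2.8030e-05 m^3/s


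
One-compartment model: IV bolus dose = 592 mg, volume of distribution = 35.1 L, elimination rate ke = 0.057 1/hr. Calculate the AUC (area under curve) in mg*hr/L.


C0 = Dose/Vd = 592/35.1 = 16.8661 mg/L
AUC = C0/ke = 16.8661/0.057
AUC = 295.9 mg*hr/L


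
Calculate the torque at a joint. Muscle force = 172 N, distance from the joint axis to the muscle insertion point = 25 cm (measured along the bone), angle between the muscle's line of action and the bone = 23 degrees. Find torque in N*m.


Torque = F * d * sin(theta)   (moment arm = d*sin(theta))
d = 25 cm = 0.25 m
Torque = 172 * 0.25 * sin(23)
Torque = 16.8 N*m


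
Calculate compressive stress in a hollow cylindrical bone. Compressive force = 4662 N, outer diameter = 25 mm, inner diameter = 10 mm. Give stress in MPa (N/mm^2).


A = pi*(r_o^2 - r_i^2)
r_o = 12.5 mm, r_i = 5 mm
A = 412.334 mm^2
sigma = F/A = 4662 / 412.334
sigma = 11.31 MPa


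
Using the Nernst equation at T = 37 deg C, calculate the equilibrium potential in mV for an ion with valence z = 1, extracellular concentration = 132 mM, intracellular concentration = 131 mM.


E = (RT/(zF)) * ln(C_out/C_in)
T = 37 + 273.15 = 310.15 K
E = (8.314 * 310.15 / (1 * 96485)) * ln(132/131)
E = 0.2032 mV


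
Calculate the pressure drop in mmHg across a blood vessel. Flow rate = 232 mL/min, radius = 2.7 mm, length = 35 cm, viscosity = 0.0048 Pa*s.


dP = 8*mu*L*Q / (pi*r^4)
Q = 232 mL/min = 3.86667e-06 m^3/s
dP = 311.266 Pa = 311.266 / 133.322 mmHg = 2.335 mmHg


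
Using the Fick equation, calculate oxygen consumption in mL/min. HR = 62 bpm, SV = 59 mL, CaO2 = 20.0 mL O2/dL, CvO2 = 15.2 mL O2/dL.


CO = HR*SV = 62*59/1000 = 3.658 L/min
a-v O2 diff = 20.0 - 15.2 = 4.8 mL/dL
VO2 = CO * (CaO2-CvO2) * 10 dL/L
VO2 = 3.658 * 4.8 * 10
VO2 = 175.6 mL/min


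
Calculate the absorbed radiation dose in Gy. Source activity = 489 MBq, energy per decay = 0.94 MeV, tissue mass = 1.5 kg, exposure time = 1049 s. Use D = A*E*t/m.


A = 489 MBq = 4.8900e+08 Bq
E = 0.94 MeV = 1.50588e-13 J
D = A*E*t/m = 4.8900e+08*1.50588e-13*1049/1.5
D = 0.0515 Gy


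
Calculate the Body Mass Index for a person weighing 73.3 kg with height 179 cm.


BMI = weight / height^2
height = 179 cm = 1.79 m
BMI = 73.3 / 1.79^2
BMI = 22.88 kg/m^2


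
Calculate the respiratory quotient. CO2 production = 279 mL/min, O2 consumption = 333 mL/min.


RQ = VCO2 / VO2
RQ = 279 / 333
RQ = 0.8378


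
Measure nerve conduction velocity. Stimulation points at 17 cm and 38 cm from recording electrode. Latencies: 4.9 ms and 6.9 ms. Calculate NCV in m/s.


Distance = (38 - 17) / 100 = 0.21 m
dt = (6.9 - 4.9) / 1000 = 0.002 s
NCV = dist / dt = 105 m/s


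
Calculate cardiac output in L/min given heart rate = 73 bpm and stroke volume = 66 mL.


CO = HR * SV
CO = 73 * 66 / 1000
CO = 4.818 L/min


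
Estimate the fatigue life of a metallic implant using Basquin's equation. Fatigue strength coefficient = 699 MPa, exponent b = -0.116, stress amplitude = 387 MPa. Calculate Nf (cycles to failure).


sigma_a = sigma_f' * (2Nf)^b
2Nf = (sigma_a/sigma_f')^(1/b)
2Nf = (387/699)^(1/-0.116)
2Nf = 163.494
Nf = 81.75


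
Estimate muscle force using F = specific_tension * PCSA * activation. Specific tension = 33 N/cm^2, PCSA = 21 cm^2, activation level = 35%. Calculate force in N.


F = sigma * PCSA * activation
F = 33 * 21 * 0.35
F = 242.5 N


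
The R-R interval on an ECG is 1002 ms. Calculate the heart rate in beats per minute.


HR = 60 / RR_interval(s)
RR = 1002 ms = 1.002 s
HR = 60 / 1.002 = 59.88 bpm


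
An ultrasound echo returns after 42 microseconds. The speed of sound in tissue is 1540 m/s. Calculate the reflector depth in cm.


depth = c * t / 2
t = 42 us = 4.2000e-05 s
depth = 1540 * 4.2000e-05 / 2
depth = 0.03234 m = 3.234 cm


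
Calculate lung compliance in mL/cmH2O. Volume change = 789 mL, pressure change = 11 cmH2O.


C = dV / dP
C = 789 / 11
C = 71.73 mL/cmH2O


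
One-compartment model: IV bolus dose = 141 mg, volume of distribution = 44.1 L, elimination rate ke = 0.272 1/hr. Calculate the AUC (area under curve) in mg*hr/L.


C0 = Dose/Vd = 141/44.1 = 3.19728 mg/L
AUC = C0/ke = 3.19728/0.272
AUC = 11.75 mg*hr/L


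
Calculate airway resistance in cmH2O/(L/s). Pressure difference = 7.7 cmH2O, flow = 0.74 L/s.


R = dP / flow
R = 7.7 / 0.74
R = 10.41 cmH2O/(L/s)


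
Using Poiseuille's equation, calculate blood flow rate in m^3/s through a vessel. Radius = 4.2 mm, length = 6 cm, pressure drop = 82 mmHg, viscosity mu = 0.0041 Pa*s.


Q = pi*r^4*dP / (8*mu*L)
r = 0.0042 m, L = 0.06 m
dP = 82 mmHg = 10932.404 Pa
Q = 0.00543 m^3/s


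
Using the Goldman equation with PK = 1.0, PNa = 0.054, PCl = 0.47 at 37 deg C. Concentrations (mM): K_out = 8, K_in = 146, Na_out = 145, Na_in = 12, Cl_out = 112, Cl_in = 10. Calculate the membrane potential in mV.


Vm = (RT/F)*ln((PK*Ko + PNa*Nao + PCl*Cli)/(PK*Ki + PNa*Nai + PCl*Clo))
Numer = 20.53, Denom = 199.288
Vm = -60.74 mV


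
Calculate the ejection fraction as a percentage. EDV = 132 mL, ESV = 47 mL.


SV = EDV - ESV = 132 - 47 = 85 mL
EF = SV/EDV * 100 = 85/132 * 100
EF = 64.39%


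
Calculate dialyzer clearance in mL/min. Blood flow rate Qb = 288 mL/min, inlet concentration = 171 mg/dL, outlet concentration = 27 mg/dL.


K = Qb * (Cb_in - Cb_out) / Cb_in
K = 288 * (171 - 27) / 171
K = 242.5 mL/min


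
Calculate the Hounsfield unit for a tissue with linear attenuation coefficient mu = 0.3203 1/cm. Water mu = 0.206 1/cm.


HU = ((mu_tissue - mu_water) / mu_water) * 1000
HU = ((0.3203 - 0.206) / 0.206) * 1000
HU = 554.9


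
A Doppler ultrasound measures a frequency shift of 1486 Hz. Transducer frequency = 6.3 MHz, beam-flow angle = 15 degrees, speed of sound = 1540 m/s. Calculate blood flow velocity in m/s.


v = fd * c / (2 * f0 * cos(theta))
v = 1486 * 1540 / (2 * 6.3000e+06 * cos(15))
v = 0.188 m/s


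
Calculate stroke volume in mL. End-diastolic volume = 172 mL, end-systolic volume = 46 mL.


SV = EDV - ESV
SV = 172 - 46
SV = 126 mL


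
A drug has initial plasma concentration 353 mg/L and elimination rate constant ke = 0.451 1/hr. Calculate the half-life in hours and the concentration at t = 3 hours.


t_half = ln(2) / ke = 0.693147 / 0.451 = 1.537 hr
C(t) = C0 * exp(-ke*t) = 353 * exp(-0.451*3)
C(3) = 91.24 mg/L


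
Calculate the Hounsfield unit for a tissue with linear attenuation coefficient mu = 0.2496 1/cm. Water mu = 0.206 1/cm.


HU = ((mu_tissue - mu_water) / mu_water) * 1000
HU = ((0.2496 - 0.206) / 0.206) * 1000
HU = 211.7


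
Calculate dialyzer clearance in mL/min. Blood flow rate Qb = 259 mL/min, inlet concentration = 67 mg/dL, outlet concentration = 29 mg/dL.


K = Qb * (Cb_in - Cb_out) / Cb_in
K = 259 * (67 - 29) / 67
K = 146.9 mL/min


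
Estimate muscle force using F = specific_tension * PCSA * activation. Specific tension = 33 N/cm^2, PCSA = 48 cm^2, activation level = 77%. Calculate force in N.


F = sigma * PCSA * activation
F = 33 * 48 * 0.77
F = 1220 N


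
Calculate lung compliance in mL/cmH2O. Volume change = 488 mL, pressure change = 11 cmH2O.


C = dV / dP
C = 488 / 11
C = 44.36 mL/cmH2O


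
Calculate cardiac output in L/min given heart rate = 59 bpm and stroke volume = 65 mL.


CO = HR * SV
CO = 59 * 65 / 1000
CO = 3.835 L/min


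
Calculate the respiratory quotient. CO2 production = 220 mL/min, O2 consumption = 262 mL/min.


RQ = VCO2 / VO2
RQ = 220 / 262
RQ = 0.8397


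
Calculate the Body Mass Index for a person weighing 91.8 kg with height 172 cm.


BMI = weight / height^2
height = 172 cm = 1.72 m
BMI = 91.8 / 1.72^2
BMI = 31.03 kg/m^2


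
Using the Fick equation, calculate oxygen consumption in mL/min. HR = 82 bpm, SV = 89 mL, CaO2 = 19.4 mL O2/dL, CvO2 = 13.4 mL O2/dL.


CO = HR*SV = 82*89/1000 = 7.298 L/min
a-v O2 diff = 19.4 - 13.4 = 6 mL/dL
VO2 = CO * (CaO2-CvO2) * 10 dL/L
VO2 = 7.298 * 6 * 10
VO2 = 437.9 mL/min


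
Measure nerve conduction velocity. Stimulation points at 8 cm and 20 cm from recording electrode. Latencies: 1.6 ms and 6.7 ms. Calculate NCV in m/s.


Distance = (20 - 8) / 100 = 0.12 m
dt = (6.7 - 1.6) / 1000 = 0.0051 s
NCV = dist / dt = 23.53 m/s


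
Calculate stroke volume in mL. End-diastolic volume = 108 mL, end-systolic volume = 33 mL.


SV = EDV - ESV
SV = 108 - 33
SV = 75 mL


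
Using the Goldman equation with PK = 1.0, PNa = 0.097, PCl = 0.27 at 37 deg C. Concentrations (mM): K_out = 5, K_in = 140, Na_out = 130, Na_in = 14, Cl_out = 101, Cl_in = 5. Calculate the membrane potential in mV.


Vm = (RT/F)*ln((PK*Ko + PNa*Nao + PCl*Cli)/(PK*Ki + PNa*Nai + PCl*Clo))
Numer = 18.96, Denom = 168.628
Vm = -58.4 mV


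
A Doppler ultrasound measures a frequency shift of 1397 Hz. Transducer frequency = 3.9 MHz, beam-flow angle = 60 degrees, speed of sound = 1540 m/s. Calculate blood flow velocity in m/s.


v = fd * c / (2 * f0 * cos(theta))
v = 1397 * 1540 / (2 * 3.9000e+06 * cos(60))
v = 0.5516 m/s


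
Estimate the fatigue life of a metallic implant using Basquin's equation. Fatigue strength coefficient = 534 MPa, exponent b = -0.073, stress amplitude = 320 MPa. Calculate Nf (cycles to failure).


sigma_a = sigma_f' * (2Nf)^b
2Nf = (sigma_a/sigma_f')^(1/b)
2Nf = (320/534)^(1/-0.073)
2Nf = 1112.8993
Nf = 556.4


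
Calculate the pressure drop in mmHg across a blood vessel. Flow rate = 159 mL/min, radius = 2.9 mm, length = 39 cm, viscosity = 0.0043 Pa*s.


dP = 8*mu*L*Q / (pi*r^4)
Q = 159 mL/min = 2.65e-06 m^3/s
dP = 160.003 Pa = 160.003 / 133.322 mmHg = 1.2 mmHg


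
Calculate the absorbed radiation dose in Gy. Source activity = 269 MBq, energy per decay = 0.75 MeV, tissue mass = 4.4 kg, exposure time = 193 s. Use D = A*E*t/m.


A = 269 MBq = 2.6900e+08 Bq
E = 0.75 MeV = 1.2015e-13 J
D = A*E*t/m = 2.6900e+08*1.2015e-13*193/4.4
D = 0.001418 Gy


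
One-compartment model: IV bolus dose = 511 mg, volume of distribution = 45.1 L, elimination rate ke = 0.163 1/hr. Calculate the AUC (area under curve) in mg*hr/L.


C0 = Dose/Vd = 511/45.1 = 11.3304 mg/L
AUC = C0/ke = 11.3304/0.163
AUC = 69.51 mg*hr/L


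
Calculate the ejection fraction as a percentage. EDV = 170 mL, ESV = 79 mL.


SV = EDV - ESV = 170 - 79 = 91 mL
EF = SV/EDV * 100 = 91/170 * 100
EF = 53.53%


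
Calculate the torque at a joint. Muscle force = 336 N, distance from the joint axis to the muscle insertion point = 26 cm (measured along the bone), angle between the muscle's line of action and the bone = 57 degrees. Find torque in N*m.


Torque = F * d * sin(theta)   (moment arm = d*sin(theta))
d = 26 cm = 0.26 m
Torque = 336 * 0.26 * sin(57)
Torque = 73.27 N*m


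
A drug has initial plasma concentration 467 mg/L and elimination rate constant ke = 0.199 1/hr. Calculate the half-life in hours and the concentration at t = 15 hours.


t_half = ln(2) / ke = 0.693147 / 0.199 = 3.483 hr
C(t) = C0 * exp(-ke*t) = 467 * exp(-0.199*15)
C(15) = 23.6 mg/L


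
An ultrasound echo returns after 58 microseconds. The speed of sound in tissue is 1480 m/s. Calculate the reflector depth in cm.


depth = c * t / 2
t = 58 us = 5.8000e-05 s
depth = 1480 * 5.8000e-05 / 2
depth = 0.04292 m = 4.292 cm


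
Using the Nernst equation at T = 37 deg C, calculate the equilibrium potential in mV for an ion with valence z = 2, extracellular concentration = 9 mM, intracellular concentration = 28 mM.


E = (RT/(zF)) * ln(C_out/C_in)
T = 37 + 273.15 = 310.15 K
E = (8.314 * 310.15 / (2 * 96485)) * ln(9/28)
E = -15.17 mV


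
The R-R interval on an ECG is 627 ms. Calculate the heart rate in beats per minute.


HR = 60 / RR_interval(s)
RR = 627 ms = 0.627 s
HR = 60 / 0.627 = 95.69 bpm


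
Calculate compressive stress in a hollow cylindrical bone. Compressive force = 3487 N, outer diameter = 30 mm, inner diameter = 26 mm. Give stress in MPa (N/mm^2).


A = pi*(r_o^2 - r_i^2)
r_o = 15 mm, r_i = 13 mm
A = 175.929 mm^2
sigma = F/A = 3487 / 175.929
sigma = 19.82 MPa


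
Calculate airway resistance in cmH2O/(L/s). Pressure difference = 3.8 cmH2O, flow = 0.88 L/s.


R = dP / flow
R = 3.8 / 0.88
R = 4.318 cmH2O/(L/s)


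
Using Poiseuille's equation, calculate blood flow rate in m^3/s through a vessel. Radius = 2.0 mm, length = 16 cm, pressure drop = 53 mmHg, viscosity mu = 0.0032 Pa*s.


Q = pi*r^4*dP / (8*mu*L)
r = 0.002 m, L = 0.16 m
dP = 53 mmHg = 7066.066 Pa
Q = 8.6714e-05 m^3/s


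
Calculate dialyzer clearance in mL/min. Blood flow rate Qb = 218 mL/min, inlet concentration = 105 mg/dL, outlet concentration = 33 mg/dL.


K = Qb * (Cb_in - Cb_out) / Cb_in
K = 218 * (105 - 33) / 105
K = 149.5 mL/min


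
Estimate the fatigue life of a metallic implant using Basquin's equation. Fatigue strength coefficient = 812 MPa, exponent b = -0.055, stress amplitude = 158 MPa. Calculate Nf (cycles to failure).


sigma_a = sigma_f' * (2Nf)^b
2Nf = (sigma_a/sigma_f')^(1/b)
2Nf = (158/812)^(1/-0.055)
2Nf = 8.4223894e+12
Nf = 4.2112e+12


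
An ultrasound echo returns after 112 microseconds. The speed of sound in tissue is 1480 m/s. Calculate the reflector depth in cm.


depth = c * t / 2
t = 112 us = 1.1200e-04 s
depth = 1480 * 1.1200e-04 / 2
depth = 0.08288 m = 8.288 cm


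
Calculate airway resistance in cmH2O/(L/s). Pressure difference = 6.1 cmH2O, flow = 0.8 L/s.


R = dP / flow
R = 6.1 / 0.8
R = 7.625 cmH2O/(L/s)


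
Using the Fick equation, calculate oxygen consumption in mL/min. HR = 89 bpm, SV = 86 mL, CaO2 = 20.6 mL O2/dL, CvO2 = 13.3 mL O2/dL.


CO = HR*SV = 89*86/1000 = 7.654 L/min
a-v O2 diff = 20.6 - 13.3 = 7.3 mL/dL
VO2 = CO * (CaO2-CvO2) * 10 dL/L
VO2 = 7.654 * 7.3 * 10
VO2 = 558.7 mL/min


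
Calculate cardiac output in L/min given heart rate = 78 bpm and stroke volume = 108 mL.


CO = HR * SV
CO = 78 * 108 / 1000
CO = 8.424 L/min


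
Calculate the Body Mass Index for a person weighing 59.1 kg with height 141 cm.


BMI = weight / height^2
height = 141 cm = 1.41 m
BMI = 59.1 / 1.41^2
BMI = 29.73 kg/m^2


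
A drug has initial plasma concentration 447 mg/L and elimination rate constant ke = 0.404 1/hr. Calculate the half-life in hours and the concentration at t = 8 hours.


t_half = ln(2) / ke = 0.693147 / 0.404 = 1.716 hr
C(t) = C0 * exp(-ke*t) = 447 * exp(-0.404*8)
C(8) = 17.65 mg/L


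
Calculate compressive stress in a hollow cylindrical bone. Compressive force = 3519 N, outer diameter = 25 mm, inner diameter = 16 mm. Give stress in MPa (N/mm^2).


A = pi*(r_o^2 - r_i^2)
r_o = 12.5 mm, r_i = 8 mm
A = 289.812 mm^2
sigma = F/A = 3519 / 289.812
sigma = 12.14 MPa


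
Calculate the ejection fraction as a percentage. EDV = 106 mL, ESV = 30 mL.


SV = EDV - ESV = 106 - 30 = 76 mL
EF = SV/EDV * 100 = 76/106 * 100
EF = 71.7%


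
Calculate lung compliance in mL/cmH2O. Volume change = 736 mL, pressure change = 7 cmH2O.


C = dV / dP
C = 736 / 7
C = 105.1 mL/cmH2O


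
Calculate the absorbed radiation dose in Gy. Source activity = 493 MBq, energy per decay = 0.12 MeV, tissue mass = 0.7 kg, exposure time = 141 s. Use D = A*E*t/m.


A = 493 MBq = 4.9300e+08 Bq
E = 0.12 MeV = 1.9224e-14 J
D = A*E*t/m = 4.9300e+08*1.9224e-14*141/0.7
D = 0.001909 Gy


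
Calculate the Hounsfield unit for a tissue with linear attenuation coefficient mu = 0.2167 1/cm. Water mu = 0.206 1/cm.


HU = ((mu_tissue - mu_water) / mu_water) * 1000
HU = ((0.2167 - 0.206) / 0.206) * 1000
HU = 51.94


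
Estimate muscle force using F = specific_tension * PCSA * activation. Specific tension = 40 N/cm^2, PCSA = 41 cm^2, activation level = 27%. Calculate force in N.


F = sigma * PCSA * activation
F = 40 * 41 * 0.27
F = 442.8 N


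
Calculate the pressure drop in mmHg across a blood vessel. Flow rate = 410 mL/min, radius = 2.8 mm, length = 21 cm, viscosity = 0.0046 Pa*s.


dP = 8*mu*L*Q / (pi*r^4)
Q = 410 mL/min = 6.83333e-06 m^3/s
dP = 273.475 Pa = 273.475 / 133.322 mmHg = 2.051 mmHg


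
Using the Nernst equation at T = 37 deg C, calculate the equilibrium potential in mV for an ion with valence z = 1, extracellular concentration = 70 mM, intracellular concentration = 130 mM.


E = (RT/(zF)) * ln(C_out/C_in)
T = 37 + 273.15 = 310.15 K
E = (8.314 * 310.15 / (1 * 96485)) * ln(70/130)
E = -16.54 mV


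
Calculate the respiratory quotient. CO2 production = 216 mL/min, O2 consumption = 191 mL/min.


RQ = VCO2 / VO2
RQ = 216 / 191
RQ = 1.131


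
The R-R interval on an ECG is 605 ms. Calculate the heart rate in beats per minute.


HR = 60 / RR_interval(s)
RR = 605 ms = 0.605 s
HR = 60 / 0.605 = 99.17 bpm


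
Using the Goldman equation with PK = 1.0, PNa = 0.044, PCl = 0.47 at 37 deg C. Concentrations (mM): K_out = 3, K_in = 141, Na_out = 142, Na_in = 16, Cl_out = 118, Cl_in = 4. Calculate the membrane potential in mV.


Vm = (RT/F)*ln((PK*Ko + PNa*Nao + PCl*Cli)/(PK*Ki + PNa*Nai + PCl*Clo))
Numer = 11.128, Denom = 197.164
Vm = -76.82 mV


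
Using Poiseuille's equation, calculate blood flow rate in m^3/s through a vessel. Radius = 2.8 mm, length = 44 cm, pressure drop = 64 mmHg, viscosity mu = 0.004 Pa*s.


Q = pi*r^4*dP / (8*mu*L)
r = 0.0028 m, L = 0.44 m
dP = 64 mmHg = 8532.608 Pa
Q = 1.1702e-04 m^3/s


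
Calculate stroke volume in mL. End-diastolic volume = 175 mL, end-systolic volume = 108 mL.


SV = EDV - ESV
SV = 175 - 108
SV = 67 mL


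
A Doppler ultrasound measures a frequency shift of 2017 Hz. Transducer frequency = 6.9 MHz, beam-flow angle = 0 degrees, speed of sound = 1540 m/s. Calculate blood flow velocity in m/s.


v = fd * c / (2 * f0 * cos(theta))
v = 2017 * 1540 / (2 * 6.9000e+06 * cos(0))
v = 0.2251 m/s


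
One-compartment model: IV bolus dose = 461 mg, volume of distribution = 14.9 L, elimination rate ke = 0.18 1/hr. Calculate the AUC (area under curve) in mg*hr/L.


C0 = Dose/Vd = 461/14.9 = 30.9396 mg/L
AUC = C0/ke = 30.9396/0.18
AUC = 171.9 mg*hr/L


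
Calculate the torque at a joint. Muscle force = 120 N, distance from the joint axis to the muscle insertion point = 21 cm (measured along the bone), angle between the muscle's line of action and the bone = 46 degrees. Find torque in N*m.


Torque = F * d * sin(theta)   (moment arm = d*sin(theta))
d = 21 cm = 0.21 m
Torque = 120 * 0.21 * sin(46)
Torque = 18.13 N*m


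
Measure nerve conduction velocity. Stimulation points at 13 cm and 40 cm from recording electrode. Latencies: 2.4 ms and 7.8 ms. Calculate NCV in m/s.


Distance = (40 - 13) / 100 = 0.27 m
dt = (7.8 - 2.4) / 1000 = 0.0054 s
NCV = dist / dt = 50 m/s


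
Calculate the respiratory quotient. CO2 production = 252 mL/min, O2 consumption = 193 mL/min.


RQ = VCO2 / VO2
RQ = 252 / 193
RQ = 1.306


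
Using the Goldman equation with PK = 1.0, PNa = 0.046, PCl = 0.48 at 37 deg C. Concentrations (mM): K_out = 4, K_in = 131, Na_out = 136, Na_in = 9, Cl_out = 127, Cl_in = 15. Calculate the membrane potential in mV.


Vm = (RT/F)*ln((PK*Ko + PNa*Nao + PCl*Cli)/(PK*Ki + PNa*Nai + PCl*Clo))
Numer = 17.456, Denom = 192.374
Vm = -64.13 mV


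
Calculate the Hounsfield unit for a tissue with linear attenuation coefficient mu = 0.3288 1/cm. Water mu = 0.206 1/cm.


HU = ((mu_tissue - mu_water) / mu_water) * 1000
HU = ((0.3288 - 0.206) / 0.206) * 1000
HU = 596.1


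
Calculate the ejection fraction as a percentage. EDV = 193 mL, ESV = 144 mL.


SV = EDV - ESV = 193 - 144 = 49 mL
EF = SV/EDV * 100 = 49/193 * 100
EF = 25.39%


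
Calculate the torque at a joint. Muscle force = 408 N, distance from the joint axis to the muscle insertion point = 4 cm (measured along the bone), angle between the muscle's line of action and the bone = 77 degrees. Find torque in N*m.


Torque = F * d * sin(theta)   (moment arm = d*sin(theta))
d = 4 cm = 0.04 m
Torque = 408 * 0.04 * sin(77)
Torque = 15.9 N*m


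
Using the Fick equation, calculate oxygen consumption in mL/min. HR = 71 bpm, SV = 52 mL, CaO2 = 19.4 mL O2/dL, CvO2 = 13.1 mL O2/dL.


CO = HR*SV = 71*52/1000 = 3.692 L/min
a-v O2 diff = 19.4 - 13.1 = 6.3 mL/dL
VO2 = CO * (CaO2-CvO2) * 10 dL/L
VO2 = 3.692 * 6.3 * 10
VO2 = 232.6 mL/min


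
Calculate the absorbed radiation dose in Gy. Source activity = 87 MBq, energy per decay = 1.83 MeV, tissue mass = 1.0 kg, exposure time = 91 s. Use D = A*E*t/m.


A = 87 MBq = 8.7000e+07 Bq
E = 1.83 MeV = 2.93166e-13 J
D = A*E*t/m = 8.7000e+07*2.93166e-13*91/1.0
D = 0.002321 Gy


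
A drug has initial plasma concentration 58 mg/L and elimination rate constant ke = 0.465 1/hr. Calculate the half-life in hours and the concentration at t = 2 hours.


t_half = ln(2) / ke = 0.693147 / 0.465 = 1.491 hr
C(t) = C0 * exp(-ke*t) = 58 * exp(-0.465*2)
C(2) = 22.88 mg/L


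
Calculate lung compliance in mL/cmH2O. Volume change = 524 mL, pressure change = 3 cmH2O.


C = dV / dP
C = 524 / 3
C = 174.7 mL/cmH2O


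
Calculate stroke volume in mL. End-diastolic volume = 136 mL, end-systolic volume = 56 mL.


SV = EDV - ESV
SV = 136 - 56
SV = 80 mL


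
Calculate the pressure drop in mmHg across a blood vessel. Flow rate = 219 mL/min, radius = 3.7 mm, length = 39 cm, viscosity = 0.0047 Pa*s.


dP = 8*mu*L*Q / (pi*r^4)
Q = 219 mL/min = 3.65e-06 m^3/s
dP = 90.9052 Pa = 90.9052 / 133.322 mmHg = 0.6818 mmHg


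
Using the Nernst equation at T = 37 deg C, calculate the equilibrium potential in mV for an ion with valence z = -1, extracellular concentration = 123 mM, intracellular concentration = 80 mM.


E = (RT/(zF)) * ln(C_out/C_in)
T = 37 + 273.15 = 310.15 K
E = (8.314 * 310.15 / (-1 * 96485)) * ln(123/80)
E = -11.5 mV


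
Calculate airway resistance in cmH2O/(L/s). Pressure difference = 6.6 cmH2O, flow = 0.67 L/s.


R = dP / flow
R = 6.6 / 0.67
R = 9.851 cmH2O/(L/s)


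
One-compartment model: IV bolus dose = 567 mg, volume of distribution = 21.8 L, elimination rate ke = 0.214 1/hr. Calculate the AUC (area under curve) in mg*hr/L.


C0 = Dose/Vd = 567/21.8 = 26.0092 mg/L
AUC = C0/ke = 26.0092/0.214
AUC = 121.5 mg*hr/L


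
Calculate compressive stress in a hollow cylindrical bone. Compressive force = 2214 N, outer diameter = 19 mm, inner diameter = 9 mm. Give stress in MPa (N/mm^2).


A = pi*(r_o^2 - r_i^2)
r_o = 9.5 mm, r_i = 4.5 mm
A = 219.911 mm^2
sigma = F/A = 2214 / 219.911
sigma = 10.07 MPa


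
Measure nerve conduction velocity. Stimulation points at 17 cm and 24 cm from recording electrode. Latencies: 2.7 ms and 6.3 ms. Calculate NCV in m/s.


Distance = (24 - 17) / 100 = 0.07 m
dt = (6.3 - 2.7) / 1000 = 0.0036 s
NCV = dist / dt = 19.44 m/s


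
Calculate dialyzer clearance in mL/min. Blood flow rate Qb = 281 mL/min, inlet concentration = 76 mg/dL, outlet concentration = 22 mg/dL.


K = Qb * (Cb_in - Cb_out) / Cb_in
K = 281 * (76 - 22) / 76
K = 199.7 mL/min


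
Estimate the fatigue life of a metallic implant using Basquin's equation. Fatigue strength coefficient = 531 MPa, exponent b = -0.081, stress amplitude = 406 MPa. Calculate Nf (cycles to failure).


sigma_a = sigma_f' * (2Nf)^b
2Nf = (sigma_a/sigma_f')^(1/b)
2Nf = (406/531)^(1/-0.081)
2Nf = 27.486354
Nf = 13.74


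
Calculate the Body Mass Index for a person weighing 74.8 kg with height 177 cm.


BMI = weight / height^2
height = 177 cm = 1.77 m
BMI = 74.8 / 1.77^2
BMI = 23.88 kg/m^2


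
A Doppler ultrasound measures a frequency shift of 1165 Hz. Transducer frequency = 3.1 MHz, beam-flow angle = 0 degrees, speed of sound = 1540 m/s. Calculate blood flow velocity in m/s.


v = fd * c / (2 * f0 * cos(theta))
v = 1165 * 1540 / (2 * 3.1000e+06 * cos(0))
v = 0.2894 m/s


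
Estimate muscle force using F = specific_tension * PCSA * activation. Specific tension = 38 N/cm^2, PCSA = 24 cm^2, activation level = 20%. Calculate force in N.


F = sigma * PCSA * activation
F = 38 * 24 * 0.2
F = 182.4 N


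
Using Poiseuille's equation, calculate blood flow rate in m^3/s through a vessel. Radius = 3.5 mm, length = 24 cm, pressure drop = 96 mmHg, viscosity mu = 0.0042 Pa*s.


Q = pi*r^4*dP / (8*mu*L)
r = 0.0035 m, L = 0.24 m
dP = 96 mmHg = 12798.912 Pa
Q = 7.4825e-04 m^3/s


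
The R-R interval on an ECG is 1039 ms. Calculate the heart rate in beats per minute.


HR = 60 / RR_interval(s)
RR = 1039 ms = 1.039 s
HR = 60 / 1.039 = 57.75 bpm


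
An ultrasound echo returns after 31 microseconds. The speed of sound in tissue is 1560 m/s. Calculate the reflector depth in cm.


depth = c * t / 2
t = 31 us = 3.1000e-05 s
depth = 1560 * 3.1000e-05 / 2
depth = 0.02418 m = 2.418 cm


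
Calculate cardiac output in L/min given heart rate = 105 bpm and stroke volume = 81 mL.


CO = HR * SV
CO = 105 * 81 / 1000
CO = 8.505 L/min


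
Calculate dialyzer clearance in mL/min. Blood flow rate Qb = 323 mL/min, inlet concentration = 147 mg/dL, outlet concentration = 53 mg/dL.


K = Qb * (Cb_in - Cb_out) / Cb_in
K = 323 * (147 - 53) / 147
K = 206.5 mL/min


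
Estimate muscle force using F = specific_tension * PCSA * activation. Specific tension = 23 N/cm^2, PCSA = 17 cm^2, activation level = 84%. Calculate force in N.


F = sigma * PCSA * activation
F = 23 * 17 * 0.84
F = 328.4 N


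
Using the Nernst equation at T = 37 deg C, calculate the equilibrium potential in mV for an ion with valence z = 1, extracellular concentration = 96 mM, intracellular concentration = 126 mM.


E = (RT/(zF)) * ln(C_out/C_in)
T = 37 + 273.15 = 310.15 K
E = (8.314 * 310.15 / (1 * 96485)) * ln(96/126)
E = -7.268 mV


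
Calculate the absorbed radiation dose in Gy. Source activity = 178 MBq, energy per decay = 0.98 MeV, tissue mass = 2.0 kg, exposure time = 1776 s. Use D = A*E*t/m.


A = 178 MBq = 1.7800e+08 Bq
E = 0.98 MeV = 1.56996e-13 J
D = A*E*t/m = 1.7800e+08*1.56996e-13*1776/2.0
D = 0.02482 Gy


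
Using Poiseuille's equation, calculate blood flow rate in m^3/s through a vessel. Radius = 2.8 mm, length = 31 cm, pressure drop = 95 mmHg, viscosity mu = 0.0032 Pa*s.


Q = pi*r^4*dP / (8*mu*L)
r = 0.0028 m, L = 0.31 m
dP = 95 mmHg = 12665.59 Pa
Q = 3.0818e-04 m^3/s


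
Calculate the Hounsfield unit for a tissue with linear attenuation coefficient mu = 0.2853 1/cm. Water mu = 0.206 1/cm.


HU = ((mu_tissue - mu_water) / mu_water) * 1000
HU = ((0.2853 - 0.206) / 0.206) * 1000
HU = 385


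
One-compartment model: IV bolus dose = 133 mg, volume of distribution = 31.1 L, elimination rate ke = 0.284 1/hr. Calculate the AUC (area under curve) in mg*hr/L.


C0 = Dose/Vd = 133/31.1 = 4.27653 mg/L
AUC = C0/ke = 4.27653/0.284
AUC = 15.06 mg*hr/L


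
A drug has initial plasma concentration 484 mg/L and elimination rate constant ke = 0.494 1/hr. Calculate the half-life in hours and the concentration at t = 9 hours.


t_half = ln(2) / ke = 0.693147 / 0.494 = 1.403 hr
C(t) = C0 * exp(-ke*t) = 484 * exp(-0.494*9)
C(9) = 5.675 mg/L


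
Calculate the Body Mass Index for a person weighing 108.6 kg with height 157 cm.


BMI = weight / height^2
height = 157 cm = 1.57 m
BMI = 108.6 / 1.57^2
BMI = 44.06 kg/m^2


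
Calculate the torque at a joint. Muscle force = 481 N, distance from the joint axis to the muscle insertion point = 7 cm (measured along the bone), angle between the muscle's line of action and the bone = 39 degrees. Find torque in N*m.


Torque = F * d * sin(theta)   (moment arm = d*sin(theta))
d = 7 cm = 0.07 m
Torque = 481 * 0.07 * sin(39)
Torque = 21.19 N*m


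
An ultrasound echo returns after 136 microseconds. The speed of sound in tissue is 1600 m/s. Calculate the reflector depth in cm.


depth = c * t / 2
t = 136 us = 1.3600e-04 s
depth = 1600 * 1.3600e-04 / 2
depth = 0.1088 m = 10.88 cm


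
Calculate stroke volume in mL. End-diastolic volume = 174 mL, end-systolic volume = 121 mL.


SV = EDV - ESV
SV = 174 - 121
SV = 53 mL


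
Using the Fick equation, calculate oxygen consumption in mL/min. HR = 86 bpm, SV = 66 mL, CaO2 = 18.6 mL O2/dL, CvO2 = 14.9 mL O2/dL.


CO = HR*SV = 86*66/1000 = 5.676 L/min
a-v O2 diff = 18.6 - 14.9 = 3.7 mL/dL
VO2 = CO * (CaO2-CvO2) * 10 dL/L
VO2 = 5.676 * 3.7 * 10
VO2 = 210 mL/min
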